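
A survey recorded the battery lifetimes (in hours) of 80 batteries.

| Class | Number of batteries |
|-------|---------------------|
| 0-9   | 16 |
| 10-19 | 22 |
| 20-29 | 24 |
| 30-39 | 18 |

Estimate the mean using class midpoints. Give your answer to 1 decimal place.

20.0

Midpoints: 4.5, 14.5, 24.5, 34.5
Σfm = 16×4.5 + 22×14.5 + 24×24.5 + 18×34.5 = 1600
n = Σf = 80
Mean = 1600 / 80 = 20.0000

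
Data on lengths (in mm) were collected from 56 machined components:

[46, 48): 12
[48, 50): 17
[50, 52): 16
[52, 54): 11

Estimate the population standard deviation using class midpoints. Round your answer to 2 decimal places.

Midpoints: 47, 49, 51, 53
n = 56, Σfm = 2796, mean = 49.9286
Σfm² = 139840
Σf(m − x̄)² = Σfm² − (Σfm)²/n = 139840 − 2796²/56 = 239.7143
Population variance = 239.7143 / 56 = 4.2806
Standard deviation = √4.2806 = 2.0690

2.07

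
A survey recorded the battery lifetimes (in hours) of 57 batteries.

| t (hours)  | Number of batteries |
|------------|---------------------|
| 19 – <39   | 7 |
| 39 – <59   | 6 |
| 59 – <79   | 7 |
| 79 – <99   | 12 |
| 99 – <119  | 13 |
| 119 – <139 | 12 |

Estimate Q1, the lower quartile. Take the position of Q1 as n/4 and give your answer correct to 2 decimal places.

62.57

Cumulative frequencies: 7, 13, 20, 32, 45, 57
n = 57; position = n/4 = 14.25.
This falls in the class 59 – <79: L = 59, F = 13, f = 7, h = 20.
Lower quartile ≈ 59 + ((14.25 − 13) / 7) × 20 = 62.5714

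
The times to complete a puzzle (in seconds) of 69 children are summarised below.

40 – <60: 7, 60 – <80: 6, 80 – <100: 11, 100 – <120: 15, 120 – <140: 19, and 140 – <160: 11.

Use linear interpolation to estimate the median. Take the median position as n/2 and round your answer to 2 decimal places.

Cumulative frequencies: 7, 13, 24, 39, 58, 69
n = 69; position = n/2 = 34.5.
This falls in the class 100 – <120: L = 100, F = 24, f = 15, h = 20.
Median ≈ 100 + ((34.5 − 24) / 15) × 20 = 114.0000

114.00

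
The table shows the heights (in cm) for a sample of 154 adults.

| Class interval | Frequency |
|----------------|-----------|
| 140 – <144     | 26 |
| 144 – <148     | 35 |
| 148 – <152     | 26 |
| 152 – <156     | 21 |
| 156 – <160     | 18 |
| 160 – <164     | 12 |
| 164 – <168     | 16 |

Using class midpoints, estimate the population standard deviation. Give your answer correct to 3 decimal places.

7.656

Midpoints: 142, 146, 150, 154, 158, 162, 166
n = 154, Σfm = 23380, mean = 151.8182
Σfm² = 3558536
Σf(m − x̄)² = Σfm² − (Σfm)²/n = 3558536 − 23380²/154 = 9026.9091
Population variance = 9026.9091 / 154 = 58.6163
Standard deviation = √58.6163 = 7.6561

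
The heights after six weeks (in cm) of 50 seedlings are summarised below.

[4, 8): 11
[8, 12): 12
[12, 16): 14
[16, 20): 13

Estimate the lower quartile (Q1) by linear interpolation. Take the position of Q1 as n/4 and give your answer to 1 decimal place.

8.5

Cumulative frequencies: 11, 23, 37, 50
n = 50; position = n/4 = 12.5.
This falls in the class [8, 12): L = 8, F = 11, f = 12, h = 4.
Lower quartile ≈ 8 + ((12.5 − 11) / 12) × 4 = 8.5000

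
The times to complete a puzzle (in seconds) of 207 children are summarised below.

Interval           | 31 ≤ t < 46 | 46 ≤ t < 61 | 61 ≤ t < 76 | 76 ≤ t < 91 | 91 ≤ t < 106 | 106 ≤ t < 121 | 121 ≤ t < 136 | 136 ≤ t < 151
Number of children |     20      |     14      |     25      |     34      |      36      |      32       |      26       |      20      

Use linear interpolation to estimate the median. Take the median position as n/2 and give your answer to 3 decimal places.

95.375

Cumulative frequencies: 20, 34, 59, 93, 129, 161, 187, 207
n = 207; position = n/2 = 103.5.
This falls in the class 91 ≤ t < 106: L = 91, F = 93, f = 36, h = 15.
Median ≈ 91 + ((103.5 − 93) / 36) × 15 = 95.3750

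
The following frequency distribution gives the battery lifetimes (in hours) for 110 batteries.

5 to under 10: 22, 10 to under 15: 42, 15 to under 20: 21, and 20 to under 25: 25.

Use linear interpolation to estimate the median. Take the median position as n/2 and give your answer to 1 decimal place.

Cumulative frequencies: 22, 64, 85, 110
n = 110; position = n/2 = 55.
This falls in the class 10 to under 15: L = 10, F = 22, f = 42, h = 5.
Median ≈ 10 + ((55 − 22) / 42) × 5 = 13.9286

13.9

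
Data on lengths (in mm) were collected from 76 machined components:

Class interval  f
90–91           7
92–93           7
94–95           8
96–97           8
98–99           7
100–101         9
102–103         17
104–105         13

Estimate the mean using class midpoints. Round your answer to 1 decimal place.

Midpoints: 90.5, 92.5, 94.5, 96.5, 98.5, 100.5, 102.5, 104.5
Σfm = 7×90.5 + 7×92.5 + 8×94.5 + 8×96.5 + 7×98.5 + 9×100.5 + 17×102.5 + 13×104.5 = 7504
n = Σf = 76
Mean = 7504 / 76 = 98.7368

98.7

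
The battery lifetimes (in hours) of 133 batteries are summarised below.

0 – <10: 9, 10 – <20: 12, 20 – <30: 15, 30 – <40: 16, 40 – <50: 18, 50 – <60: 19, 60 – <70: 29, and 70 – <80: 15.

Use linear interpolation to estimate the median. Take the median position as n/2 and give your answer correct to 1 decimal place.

Cumulative frequencies: 9, 21, 36, 52, 70, 89, 118, 133
n = 133; position = n/2 = 66.5.
This falls in the class 40 – <50: L = 40, F = 52, f = 18, h = 10.
Median ≈ 40 + ((66.5 − 52) / 18) × 10 = 48.0556

48.1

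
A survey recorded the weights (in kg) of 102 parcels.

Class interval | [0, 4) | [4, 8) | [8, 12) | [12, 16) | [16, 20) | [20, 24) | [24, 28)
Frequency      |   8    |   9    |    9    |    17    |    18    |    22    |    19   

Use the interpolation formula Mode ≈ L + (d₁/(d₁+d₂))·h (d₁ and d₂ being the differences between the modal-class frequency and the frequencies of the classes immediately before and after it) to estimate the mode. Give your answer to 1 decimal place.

22.3

Modal class: [20, 24) (highest frequency 22).
d₁ = 22 − 18 = 4, d₂ = 22 − 19 = 3
Mode ≈ 20 + (4/(4+3)) × 4 = 20 + 2.2857 = 22.2857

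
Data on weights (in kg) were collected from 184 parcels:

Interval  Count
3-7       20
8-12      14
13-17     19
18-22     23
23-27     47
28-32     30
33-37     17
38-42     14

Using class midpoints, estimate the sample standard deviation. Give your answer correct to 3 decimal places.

Midpoints: 5, 10, 15, 20, 25, 30, 35, 40
n = 184, Σfm = 4215, mean = 22.9076
Σfm² = 114975
Σf(m − x̄)² = Σfm² − (Σfm)²/n = 114975 − 4215²/184 = 18419.4293
Sample variance = 18419.4293 / 183 = 100.6526
Standard deviation = √100.6526 = 10.0326

10.033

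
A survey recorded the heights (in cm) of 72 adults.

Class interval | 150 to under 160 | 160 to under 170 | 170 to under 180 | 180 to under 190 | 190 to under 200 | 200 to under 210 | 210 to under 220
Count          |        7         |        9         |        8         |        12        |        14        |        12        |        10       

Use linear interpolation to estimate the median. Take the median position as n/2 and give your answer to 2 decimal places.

Cumulative frequencies: 7, 16, 24, 36, 50, 62, 72
n = 72; position = n/2 = 36.
This falls in the class 180 to under 190: L = 180, F = 24, f = 12, h = 10.
Median ≈ 180 + ((36 − 24) / 12) × 10 = 190.0000

190.00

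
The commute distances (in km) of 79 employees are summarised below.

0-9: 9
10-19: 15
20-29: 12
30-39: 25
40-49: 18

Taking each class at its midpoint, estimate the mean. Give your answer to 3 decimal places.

28.044

Midpoints: 4.5, 14.5, 24.5, 34.5, 44.5
Σfm = 9×4.5 + 15×14.5 + 12×24.5 + 25×34.5 + 18×44.5 = 2215.5
n = Σf = 79
Mean = 2215.5 / 79 = 28.0443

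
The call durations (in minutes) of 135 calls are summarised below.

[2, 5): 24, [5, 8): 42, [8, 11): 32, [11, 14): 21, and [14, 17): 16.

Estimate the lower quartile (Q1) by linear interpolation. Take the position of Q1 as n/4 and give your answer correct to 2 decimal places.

5.70

Cumulative frequencies: 24, 66, 98, 119, 135
n = 135; position = n/4 = 33.75.
This falls in the class [5, 8): L = 5, F = 24, f = 42, h = 3.
Lower quartile ≈ 5 + ((33.75 − 24) / 42) × 3 = 5.6964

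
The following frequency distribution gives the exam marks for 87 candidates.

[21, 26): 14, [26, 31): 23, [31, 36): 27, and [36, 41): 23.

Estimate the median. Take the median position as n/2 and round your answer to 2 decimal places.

32.20

Cumulative frequencies: 14, 37, 64, 87
n = 87; position = n/2 = 43.5.
This falls in the class [31, 36): L = 31, F = 37, f = 27, h = 5.
Median ≈ 31 + ((43.5 − 37) / 27) × 5 = 32.2037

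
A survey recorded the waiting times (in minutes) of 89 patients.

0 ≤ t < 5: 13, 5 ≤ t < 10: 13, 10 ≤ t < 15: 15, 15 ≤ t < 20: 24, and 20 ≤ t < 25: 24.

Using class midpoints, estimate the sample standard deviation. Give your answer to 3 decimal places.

Midpoints: 2.5, 7.5, 12.5, 17.5, 22.5
n = 89, Σfm = 1277.5, mean = 14.3539
Σfm² = 22656.25
Σf(m − x̄)² = Σfm² − (Σfm)²/n = 22656.25 − 1277.5²/89 = 4319.1011
Sample variance = 4319.1011 / 88 = 49.0807
Standard deviation = √49.0807 = 7.0058

7.006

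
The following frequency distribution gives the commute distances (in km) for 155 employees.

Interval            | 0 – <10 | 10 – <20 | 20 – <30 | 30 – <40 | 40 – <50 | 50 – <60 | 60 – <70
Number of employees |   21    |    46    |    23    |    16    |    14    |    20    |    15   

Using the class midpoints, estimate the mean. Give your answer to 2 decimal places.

Midpoints: 5, 15, 25, 35, 45, 55, 65
Σfm = 21×5 + 46×15 + 23×25 + 16×35 + 14×45 + 20×55 + 15×65 = 4635
n = Σf = 155
Mean = 4635 / 155 = 29.9032

29.90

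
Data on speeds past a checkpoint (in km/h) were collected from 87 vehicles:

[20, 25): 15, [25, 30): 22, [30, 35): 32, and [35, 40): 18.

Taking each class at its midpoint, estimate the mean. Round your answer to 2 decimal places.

Midpoints: 22.5, 27.5, 32.5, 37.5
Σfm = 15×22.5 + 22×27.5 + 32×32.5 + 18×37.5 = 2657.5
n = Σf = 87
Mean = 2657.5 / 87 = 30.5460

30.55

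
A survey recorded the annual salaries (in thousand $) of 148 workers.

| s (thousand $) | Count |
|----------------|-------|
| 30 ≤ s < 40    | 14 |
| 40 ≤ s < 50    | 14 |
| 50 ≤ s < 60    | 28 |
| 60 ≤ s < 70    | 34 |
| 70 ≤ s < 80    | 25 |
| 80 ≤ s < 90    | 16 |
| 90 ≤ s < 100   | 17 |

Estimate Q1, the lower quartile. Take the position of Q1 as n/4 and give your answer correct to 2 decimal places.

Cumulative frequencies: 14, 28, 56, 90, 115, 131, 148
n = 148; position = n/4 = 37.
This falls in the class 50 ≤ s < 60: L = 50, F = 28, f = 28, h = 10.
Lower quartile ≈ 50 + ((37 − 28) / 28) × 10 = 53.2143

53.21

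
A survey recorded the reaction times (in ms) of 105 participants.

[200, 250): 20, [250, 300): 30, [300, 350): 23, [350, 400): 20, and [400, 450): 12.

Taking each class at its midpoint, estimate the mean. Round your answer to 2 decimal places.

Midpoints: 225, 275, 325, 375, 425
Σfm = 20×225 + 30×275 + 23×325 + 20×375 + 12×425 = 32825
n = Σf = 105
Mean = 32825 / 105 = 312.6190

312.62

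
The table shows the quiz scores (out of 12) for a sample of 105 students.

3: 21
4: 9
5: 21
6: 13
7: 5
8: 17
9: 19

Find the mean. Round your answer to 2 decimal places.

5.94

Values: 3, 4, 5, 6, 7, 8, 9
Σfx = 21×3 + 9×4 + 21×5 + 13×6 + 5×7 + 17×8 + 19×9 = 624
n = Σf = 105
Mean = 624 / 105 = 5.9429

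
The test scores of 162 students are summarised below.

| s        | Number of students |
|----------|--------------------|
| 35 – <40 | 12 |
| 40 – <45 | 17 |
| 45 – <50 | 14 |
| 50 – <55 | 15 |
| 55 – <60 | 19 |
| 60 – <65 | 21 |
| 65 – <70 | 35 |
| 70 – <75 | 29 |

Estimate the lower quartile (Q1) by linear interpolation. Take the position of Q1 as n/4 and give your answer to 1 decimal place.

Cumulative frequencies: 12, 29, 43, 58, 77, 98, 133, 162
n = 162; position = n/4 = 40.5.
This falls in the class 45 – <50: L = 45, F = 29, f = 14, h = 5.
Lower quartile ≈ 45 + ((40.5 − 29) / 14) × 5 = 49.1071

49.1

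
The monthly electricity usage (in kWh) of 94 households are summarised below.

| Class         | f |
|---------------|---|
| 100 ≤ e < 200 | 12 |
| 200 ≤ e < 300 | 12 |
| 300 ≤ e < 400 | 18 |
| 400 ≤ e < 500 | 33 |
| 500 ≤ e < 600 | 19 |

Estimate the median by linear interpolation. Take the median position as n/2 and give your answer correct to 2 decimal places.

415.15

Cumulative frequencies: 12, 24, 42, 75, 94
n = 94; position = n/2 = 47.
This falls in the class 400 ≤ e < 500: L = 400, F = 42, f = 33, h = 100.
Median ≈ 400 + ((47 − 42) / 33) × 100 = 415.1515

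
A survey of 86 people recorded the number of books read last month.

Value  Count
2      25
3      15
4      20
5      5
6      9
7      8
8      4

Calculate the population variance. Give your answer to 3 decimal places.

Values: 2, 3, 4, 5, 6, 7, 8
n = 86, Σfx = 342, mean = 3.9767
Σfx² = 1652
Σf(x − x̄)² = Σfx² − (Σfx)²/n = 1652 − 342²/86 = 291.9535
Population variance = 291.9535 / 86 = 3.3948

3.395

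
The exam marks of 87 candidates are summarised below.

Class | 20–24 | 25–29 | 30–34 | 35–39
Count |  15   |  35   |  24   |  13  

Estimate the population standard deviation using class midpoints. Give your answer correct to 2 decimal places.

4.70

Midpoints: 22, 27, 32, 37
n = 87, Σfm = 2524, mean = 29.0115
Σfm² = 75148
Σf(m − x̄)² = Σfm² − (Σfm)²/n = 75148 − 2524²/87 = 1922.9885
Population variance = 1922.9885 / 87 = 22.1033
Standard deviation = √22.1033 = 4.7014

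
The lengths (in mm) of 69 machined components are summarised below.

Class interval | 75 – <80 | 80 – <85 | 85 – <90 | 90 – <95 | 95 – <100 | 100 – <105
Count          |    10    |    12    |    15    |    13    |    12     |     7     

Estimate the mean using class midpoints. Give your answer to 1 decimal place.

89.4

Midpoints: 77.5, 82.5, 87.5, 92.5, 97.5, 102.5
Σfm = 10×77.5 + 12×82.5 + 15×87.5 + 13×92.5 + 12×97.5 + 7×102.5 = 6167.5
n = Σf = 69
Mean = 6167.5 / 69 = 89.3841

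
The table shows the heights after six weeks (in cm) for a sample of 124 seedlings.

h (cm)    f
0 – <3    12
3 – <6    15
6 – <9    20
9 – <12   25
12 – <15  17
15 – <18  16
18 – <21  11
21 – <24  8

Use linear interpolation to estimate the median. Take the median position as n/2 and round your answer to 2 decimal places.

Cumulative frequencies: 12, 27, 47, 72, 89, 105, 116, 124
n = 124; position = n/2 = 62.
This falls in the class 9 – <12: L = 9, F = 47, f = 25, h = 3.
Median ≈ 9 + ((62 − 47) / 25) × 3 = 10.8000

10.80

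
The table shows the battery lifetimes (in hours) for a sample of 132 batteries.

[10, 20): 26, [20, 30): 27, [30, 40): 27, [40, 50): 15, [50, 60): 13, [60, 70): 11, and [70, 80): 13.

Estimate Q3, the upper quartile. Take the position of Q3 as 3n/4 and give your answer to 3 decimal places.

53.077

Cumulative frequencies: 26, 53, 80, 95, 108, 119, 132
n = 132; position = 3n/4 = 99.
This falls in the class [50, 60): L = 50, F = 95, f = 13, h = 10.
Upper quartile ≈ 50 + ((99 − 95) / 13) × 10 = 53.0769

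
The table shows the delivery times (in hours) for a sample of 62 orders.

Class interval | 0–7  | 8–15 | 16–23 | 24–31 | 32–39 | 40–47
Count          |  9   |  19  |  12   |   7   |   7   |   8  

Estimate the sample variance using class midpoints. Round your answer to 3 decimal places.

168.884

Midpoints: 3.5, 11.5, 19.5, 27.5, 35.5, 43.5
n = 62, Σfm = 1273, mean = 20.5323
Σfm² = 36439.5
Σf(m − x̄)² = Σfm² − (Σfm)²/n = 36439.5 − 1273²/62 = 10301.9355
Sample variance = 10301.9355 / 61 = 168.8842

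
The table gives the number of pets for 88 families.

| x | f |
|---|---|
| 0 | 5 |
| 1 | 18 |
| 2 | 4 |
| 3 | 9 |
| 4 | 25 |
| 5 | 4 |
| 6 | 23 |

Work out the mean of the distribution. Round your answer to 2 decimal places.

3.53

Values: 0, 1, 2, 3, 4, 5, 6
Σfx = 5×0 + 18×1 + 4×2 + 9×3 + 25×4 + 4×5 + 23×6 = 311
n = Σf = 88
Mean = 311 / 88 = 3.5341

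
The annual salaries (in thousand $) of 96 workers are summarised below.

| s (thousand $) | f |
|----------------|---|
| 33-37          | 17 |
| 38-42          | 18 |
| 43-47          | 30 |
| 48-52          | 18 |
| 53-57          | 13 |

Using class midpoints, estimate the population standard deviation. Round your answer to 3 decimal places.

6.360

Midpoints: 35, 40, 45, 50, 55
n = 96, Σfm = 4280, mean = 44.5833
Σfm² = 194700
Σf(m − x̄)² = Σfm² − (Σfm)²/n = 194700 − 4280²/96 = 3883.3333
Population variance = 3883.3333 / 96 = 40.4514
Standard deviation = √40.4514 = 6.3601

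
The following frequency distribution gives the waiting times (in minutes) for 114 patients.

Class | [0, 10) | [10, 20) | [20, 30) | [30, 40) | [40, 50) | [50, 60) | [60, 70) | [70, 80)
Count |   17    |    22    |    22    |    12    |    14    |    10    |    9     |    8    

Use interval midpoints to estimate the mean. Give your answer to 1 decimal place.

Midpoints: 5, 15, 25, 35, 45, 55, 65, 75
Σfm = 17×5 + 22×15 + 22×25 + 12×35 + 14×45 + 10×55 + 9×65 + 8×75 = 3750
n = Σf = 114
Mean = 3750 / 114 = 32.8947

32.9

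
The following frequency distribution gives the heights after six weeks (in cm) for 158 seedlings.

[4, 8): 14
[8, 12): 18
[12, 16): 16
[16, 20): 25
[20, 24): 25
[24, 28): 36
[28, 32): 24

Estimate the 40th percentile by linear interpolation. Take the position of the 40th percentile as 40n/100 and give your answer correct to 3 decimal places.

Cumulative frequencies: 14, 32, 48, 73, 98, 134, 158
n = 158; position = 40n/100 = 63.2.
This falls in the class [16, 20): L = 16, F = 48, f = 25, h = 4.
40th percentile ≈ 16 + ((63.2 − 48) / 25) × 4 = 18.4320

18.432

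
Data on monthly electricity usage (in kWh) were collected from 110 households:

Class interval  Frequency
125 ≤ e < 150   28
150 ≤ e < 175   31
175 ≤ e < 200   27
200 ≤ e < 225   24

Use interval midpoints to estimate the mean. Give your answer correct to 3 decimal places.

Midpoints: 137.5, 162.5, 187.5, 212.5
Σfm = 28×137.5 + 31×162.5 + 27×187.5 + 24×212.5 = 19050
n = Σf = 110
Mean = 19050 / 110 = 173.1818

173.182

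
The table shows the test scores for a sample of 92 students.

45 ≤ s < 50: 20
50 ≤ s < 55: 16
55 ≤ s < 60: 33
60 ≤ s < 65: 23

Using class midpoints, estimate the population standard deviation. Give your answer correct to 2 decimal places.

Midpoints: 47.5, 52.5, 57.5, 62.5
n = 92, Σfm = 5125, mean = 55.7065
Σfm² = 288175
Σf(m − x̄)² = Σfm² − (Σfm)²/n = 288175 − 5125²/92 = 2679.0761
Population variance = 2679.0761 / 92 = 29.1204
Standard deviation = √29.1204 = 5.3963

5.40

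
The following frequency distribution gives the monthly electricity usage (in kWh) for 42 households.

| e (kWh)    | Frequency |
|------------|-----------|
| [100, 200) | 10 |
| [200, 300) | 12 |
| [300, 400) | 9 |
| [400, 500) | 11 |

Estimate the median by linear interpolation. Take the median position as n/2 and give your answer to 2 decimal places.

Cumulative frequencies: 10, 22, 31, 42
n = 42; position = n/2 = 21.
This falls in the class [200, 300): L = 200, F = 10, f = 12, h = 100.
Median ≈ 200 + ((21 − 10) / 12) × 100 = 291.6667

291.67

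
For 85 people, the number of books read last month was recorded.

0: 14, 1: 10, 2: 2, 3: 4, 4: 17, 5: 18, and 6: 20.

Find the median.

4

Cumulative frequencies: 14, 24, 26, 30, 47, 65, 85
n = 85, so the median is the value in position (n+1)/2 = 43.
Position 43 falls at value 4.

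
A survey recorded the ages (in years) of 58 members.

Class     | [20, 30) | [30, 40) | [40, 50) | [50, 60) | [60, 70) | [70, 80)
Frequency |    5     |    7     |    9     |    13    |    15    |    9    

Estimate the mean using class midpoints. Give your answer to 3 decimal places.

Midpoints: 25, 35, 45, 55, 65, 75
Σfm = 5×25 + 7×35 + 9×45 + 13×55 + 15×65 + 9×75 = 3140
n = Σf = 58
Mean = 3140 / 58 = 54.1379

54.138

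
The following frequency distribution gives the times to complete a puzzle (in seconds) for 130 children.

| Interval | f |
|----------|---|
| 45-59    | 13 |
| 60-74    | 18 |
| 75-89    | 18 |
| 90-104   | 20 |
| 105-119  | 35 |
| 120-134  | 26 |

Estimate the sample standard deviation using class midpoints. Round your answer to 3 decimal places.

24.556

Midpoints: 52, 67, 82, 97, 112, 127
n = 130, Σfm = 12520, mean = 96.3077
Σfm² = 1283560
Σf(m − x̄)² = Σfm² − (Σfm)²/n = 1283560 − 12520²/130 = 77787.6923
Sample variance = 77787.6923 / 129 = 603.0054
Standard deviation = √603.0054 = 24.5562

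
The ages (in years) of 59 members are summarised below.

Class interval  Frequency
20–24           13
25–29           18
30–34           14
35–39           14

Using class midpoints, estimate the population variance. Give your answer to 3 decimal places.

Midpoints: 22, 27, 32, 37
n = 59, Σfm = 1738, mean = 29.4576
Σfm² = 52916
Σf(m − x̄)² = Σfm² − (Σfm)²/n = 52916 − 1738²/59 = 1718.6441
Population variance = 1718.6441 / 59 = 29.1296

29.130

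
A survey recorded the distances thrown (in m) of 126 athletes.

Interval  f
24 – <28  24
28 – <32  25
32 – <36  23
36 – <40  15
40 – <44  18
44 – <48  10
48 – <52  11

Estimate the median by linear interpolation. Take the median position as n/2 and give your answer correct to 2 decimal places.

Cumulative frequencies: 24, 49, 72, 87, 105, 115, 126
n = 126; position = n/2 = 63.
This falls in the class 32 – <36: L = 32, F = 49, f = 23, h = 4.
Median ≈ 32 + ((63 − 49) / 23) × 4 = 34.4348

34.43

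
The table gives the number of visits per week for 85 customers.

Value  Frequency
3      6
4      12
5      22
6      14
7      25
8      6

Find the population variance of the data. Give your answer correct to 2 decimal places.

1.93

Values: 3, 4, 5, 6, 7, 8
n = 85, Σfx = 483, mean = 5.6824
Σfx² = 2909
Σf(x − x̄)² = Σfx² − (Σfx)²/n = 2909 − 483²/85 = 164.4235
Population variance = 164.4235 / 85 = 1.9344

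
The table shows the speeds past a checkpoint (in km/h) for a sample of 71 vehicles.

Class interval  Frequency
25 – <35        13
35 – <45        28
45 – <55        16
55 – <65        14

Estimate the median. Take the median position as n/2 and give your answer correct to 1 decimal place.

43.0

Cumulative frequencies: 13, 41, 57, 71
n = 71; position = n/2 = 35.5.
This falls in the class 35 – <45: L = 35, F = 13, f = 28, h = 10.
Median ≈ 35 + ((35.5 − 13) / 28) × 10 = 43.0357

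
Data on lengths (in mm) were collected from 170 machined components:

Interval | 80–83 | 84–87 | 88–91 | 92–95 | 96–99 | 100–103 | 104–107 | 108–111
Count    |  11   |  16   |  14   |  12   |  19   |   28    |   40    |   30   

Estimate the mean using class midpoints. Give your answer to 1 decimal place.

99.1

Midpoints: 81.5, 85.5, 89.5, 93.5, 97.5, 101.5, 105.5, 109.5
Σfm = 11×81.5 + 16×85.5 + 14×89.5 + 12×93.5 + 19×97.5 + 28×101.5 + 40×105.5 + 30×109.5 = 16839
n = Σf = 170
Mean = 16839 / 170 = 99.0529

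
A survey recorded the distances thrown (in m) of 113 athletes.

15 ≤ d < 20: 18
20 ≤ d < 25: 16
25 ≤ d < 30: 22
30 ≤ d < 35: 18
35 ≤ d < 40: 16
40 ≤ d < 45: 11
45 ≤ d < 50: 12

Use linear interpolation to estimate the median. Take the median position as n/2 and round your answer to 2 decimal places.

30.14

Cumulative frequencies: 18, 34, 56, 74, 90, 101, 113
n = 113; position = n/2 = 56.5.
This falls in the class 30 ≤ d < 35: L = 30, F = 56, f = 18, h = 5.
Median ≈ 30 + ((56.5 − 56) / 18) × 5 = 30.1389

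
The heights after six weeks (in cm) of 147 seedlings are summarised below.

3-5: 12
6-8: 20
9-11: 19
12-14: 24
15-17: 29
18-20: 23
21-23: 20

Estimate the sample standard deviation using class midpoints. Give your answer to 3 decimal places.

5.536

Midpoints: 4, 7, 10, 13, 16, 19, 22
n = 147, Σfm = 2031, mean = 13.8163
Σfm² = 32535
Σf(m − x̄)² = Σfm² − (Σfm)²/n = 32535 − 2031²/147 = 4474.0408
Sample variance = 4474.0408 / 146 = 30.6441
Standard deviation = √30.6441 = 5.5357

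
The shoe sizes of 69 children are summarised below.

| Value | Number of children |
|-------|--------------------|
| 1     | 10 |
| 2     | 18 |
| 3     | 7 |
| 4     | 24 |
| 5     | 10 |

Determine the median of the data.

3

Cumulative frequencies: 10, 28, 35, 59, 69
n = 69, so the median is the value in position (n+1)/2 = 35.
Position 35 falls at value 3.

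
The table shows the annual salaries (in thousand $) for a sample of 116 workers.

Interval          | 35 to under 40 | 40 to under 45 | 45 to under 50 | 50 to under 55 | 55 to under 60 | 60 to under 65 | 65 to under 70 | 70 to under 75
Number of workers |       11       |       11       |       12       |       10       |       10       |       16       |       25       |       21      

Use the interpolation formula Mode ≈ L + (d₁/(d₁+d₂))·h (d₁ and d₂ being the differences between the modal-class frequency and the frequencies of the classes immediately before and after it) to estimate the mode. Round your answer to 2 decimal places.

Modal class: 65 to under 70 (highest frequency 25).
d₁ = 25 − 16 = 9, d₂ = 25 − 21 = 4
Mode ≈ 65 + (9/(9+4)) × 5 = 65 + 3.4615 = 68.4615

68.46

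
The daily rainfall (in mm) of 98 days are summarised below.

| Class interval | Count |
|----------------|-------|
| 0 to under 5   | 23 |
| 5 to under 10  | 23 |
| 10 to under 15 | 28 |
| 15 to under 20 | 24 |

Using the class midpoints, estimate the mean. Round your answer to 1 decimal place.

10.2

Midpoints: 2.5, 7.5, 12.5, 17.5
Σfm = 23×2.5 + 23×7.5 + 28×12.5 + 24×17.5 = 1000
n = Σf = 98
Mean = 1000 / 98 = 10.2041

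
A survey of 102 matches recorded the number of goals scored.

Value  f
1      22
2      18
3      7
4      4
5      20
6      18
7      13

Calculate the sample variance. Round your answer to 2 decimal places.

4.79

Values: 1, 2, 3, 4, 5, 6, 7
n = 102, Σfx = 394, mean = 3.8627
Σfx² = 2006
Σf(x − x̄)² = Σfx² − (Σfx)²/n = 2006 − 394²/102 = 484.0784
Sample variance = 484.0784 / 101 = 4.7929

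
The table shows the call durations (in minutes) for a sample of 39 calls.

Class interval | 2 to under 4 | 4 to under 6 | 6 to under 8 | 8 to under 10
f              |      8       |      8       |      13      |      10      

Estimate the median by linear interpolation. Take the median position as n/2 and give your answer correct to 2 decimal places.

6.54

Cumulative frequencies: 8, 16, 29, 39
n = 39; position = n/2 = 19.5.
This falls in the class 6 to under 8: L = 6, F = 16, f = 13, h = 2.
Median ≈ 6 + ((19.5 − 16) / 13) × 2 = 6.5385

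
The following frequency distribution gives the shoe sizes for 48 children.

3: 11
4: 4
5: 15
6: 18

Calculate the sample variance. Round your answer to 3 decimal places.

1.376

Values: 3, 4, 5, 6
n = 48, Σfx = 232, mean = 4.8333
Σfx² = 1186
Σf(x − x̄)² = Σfx² − (Σfx)²/n = 1186 − 232²/48 = 64.6667
Sample variance = 64.6667 / 47 = 1.3759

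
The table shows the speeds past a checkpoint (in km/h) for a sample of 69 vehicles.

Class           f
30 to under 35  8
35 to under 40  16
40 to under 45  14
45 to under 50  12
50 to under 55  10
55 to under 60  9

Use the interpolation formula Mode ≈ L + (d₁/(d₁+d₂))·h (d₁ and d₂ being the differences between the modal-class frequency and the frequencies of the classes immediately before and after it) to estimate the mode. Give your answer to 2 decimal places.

39.00

Modal class: 35 to under 40 (highest frequency 16).
d₁ = 16 − 8 = 8, d₂ = 16 − 14 = 2
Mode ≈ 35 + (8/(8+2)) × 5 = 35 + 4.0000 = 39.0000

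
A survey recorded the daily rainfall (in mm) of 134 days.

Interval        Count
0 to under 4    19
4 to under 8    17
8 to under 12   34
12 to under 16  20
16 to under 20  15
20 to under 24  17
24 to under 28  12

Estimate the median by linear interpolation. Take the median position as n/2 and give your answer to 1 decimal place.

11.6

Cumulative frequencies: 19, 36, 70, 90, 105, 122, 134
n = 134; position = n/2 = 67.
This falls in the class 8 to under 12: L = 8, F = 36, f = 34, h = 4.
Median ≈ 8 + ((67 − 36) / 34) × 4 = 11.6471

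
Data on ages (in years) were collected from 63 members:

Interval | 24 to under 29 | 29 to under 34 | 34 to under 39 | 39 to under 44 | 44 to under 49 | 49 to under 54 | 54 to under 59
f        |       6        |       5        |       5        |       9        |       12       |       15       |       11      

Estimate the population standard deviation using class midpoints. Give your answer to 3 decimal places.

Midpoints: 26.5, 31.5, 36.5, 41.5, 46.5, 51.5, 56.5
n = 63, Σfm = 2824.5, mean = 44.8333
Σfm² = 132181.75
Σf(m − x̄)² = Σfm² − (Σfm)²/n = 132181.75 − 2824.5²/63 = 5550.0000
Population variance = 5550.0000 / 63 = 88.0952
Standard deviation = √88.0952 = 9.3859

9.386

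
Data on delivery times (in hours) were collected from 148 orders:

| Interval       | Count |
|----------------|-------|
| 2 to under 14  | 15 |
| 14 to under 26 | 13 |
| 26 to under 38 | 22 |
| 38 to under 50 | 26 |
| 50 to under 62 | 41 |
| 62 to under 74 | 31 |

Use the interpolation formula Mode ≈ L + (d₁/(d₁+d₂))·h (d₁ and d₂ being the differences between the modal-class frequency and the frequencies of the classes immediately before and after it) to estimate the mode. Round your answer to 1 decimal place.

Modal class: 50 to under 62 (highest frequency 41).
d₁ = 41 − 26 = 15, d₂ = 41 − 31 = 10
Mode ≈ 50 + (15/(15+10)) × 12 = 50 + 7.2000 = 57.2000

57.2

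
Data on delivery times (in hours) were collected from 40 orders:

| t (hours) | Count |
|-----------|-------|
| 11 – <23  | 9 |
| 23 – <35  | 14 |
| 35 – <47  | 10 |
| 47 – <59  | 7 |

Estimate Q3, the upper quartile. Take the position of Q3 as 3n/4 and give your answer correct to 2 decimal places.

Cumulative frequencies: 9, 23, 33, 40
n = 40; position = 3n/4 = 30.
This falls in the class 35 – <47: L = 35, F = 23, f = 10, h = 12.
Upper quartile ≈ 35 + ((30 − 23) / 10) × 12 = 43.4000

43.40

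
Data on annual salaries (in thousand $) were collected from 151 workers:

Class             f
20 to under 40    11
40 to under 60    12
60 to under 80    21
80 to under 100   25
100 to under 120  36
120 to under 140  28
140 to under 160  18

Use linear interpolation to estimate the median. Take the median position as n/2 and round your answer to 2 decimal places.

Cumulative frequencies: 11, 23, 44, 69, 105, 133, 151
n = 151; position = n/2 = 75.5.
This falls in the class 100 to under 120: L = 100, F = 69, f = 36, h = 20.
Median ≈ 100 + ((75.5 − 69) / 36) × 20 = 103.6111

103.61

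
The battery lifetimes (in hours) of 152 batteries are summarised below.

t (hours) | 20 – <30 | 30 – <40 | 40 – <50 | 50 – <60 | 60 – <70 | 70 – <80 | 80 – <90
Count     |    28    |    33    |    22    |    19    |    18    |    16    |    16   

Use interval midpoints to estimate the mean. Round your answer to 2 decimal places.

50.13

Midpoints: 25, 35, 45, 55, 65, 75, 85
Σfm = 28×25 + 33×35 + 22×45 + 19×55 + 18×65 + 16×75 + 16×85 = 7620
n = Σf = 152
Mean = 7620 / 152 = 50.1316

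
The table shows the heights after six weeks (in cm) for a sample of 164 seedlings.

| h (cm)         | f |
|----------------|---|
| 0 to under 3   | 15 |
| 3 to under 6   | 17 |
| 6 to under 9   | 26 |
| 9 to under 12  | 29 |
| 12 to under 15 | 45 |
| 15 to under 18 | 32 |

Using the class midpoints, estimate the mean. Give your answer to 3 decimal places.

10.573

Midpoints: 1.5, 4.5, 7.5, 10.5, 13.5, 16.5
Σfm = 15×1.5 + 17×4.5 + 26×7.5 + 29×10.5 + 45×13.5 + 32×16.5 = 1734
n = Σf = 164
Mean = 1734 / 164 = 10.5732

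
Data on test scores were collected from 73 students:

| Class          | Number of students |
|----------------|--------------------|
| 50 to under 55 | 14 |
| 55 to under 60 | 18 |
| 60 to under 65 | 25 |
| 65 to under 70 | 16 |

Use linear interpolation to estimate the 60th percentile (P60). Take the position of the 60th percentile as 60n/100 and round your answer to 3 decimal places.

62.360

Cumulative frequencies: 14, 32, 57, 73
n = 73; position = 60n/100 = 43.8.
This falls in the class 60 to under 65: L = 60, F = 32, f = 25, h = 5.
60th percentile ≈ 60 + ((43.8 − 32) / 25) × 5 = 62.3600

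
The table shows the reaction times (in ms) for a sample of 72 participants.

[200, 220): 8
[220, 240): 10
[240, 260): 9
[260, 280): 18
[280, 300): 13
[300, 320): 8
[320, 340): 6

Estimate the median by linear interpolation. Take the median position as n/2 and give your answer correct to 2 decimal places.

270.00

Cumulative frequencies: 8, 18, 27, 45, 58, 66, 72
n = 72; position = n/2 = 36.
This falls in the class [260, 280): L = 260, F = 27, f = 18, h = 20.
Median ≈ 260 + ((36 − 27) / 18) × 20 = 270.0000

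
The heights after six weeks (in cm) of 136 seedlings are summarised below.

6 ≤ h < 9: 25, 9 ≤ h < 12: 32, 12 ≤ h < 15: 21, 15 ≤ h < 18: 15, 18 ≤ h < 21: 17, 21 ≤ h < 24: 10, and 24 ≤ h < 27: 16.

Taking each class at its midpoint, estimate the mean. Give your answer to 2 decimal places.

Midpoints: 7.5, 10.5, 13.5, 16.5, 19.5, 22.5, 25.5
Σfm = 25×7.5 + 32×10.5 + 21×13.5 + 15×16.5 + 17×19.5 + 10×22.5 + 16×25.5 = 2019
n = Σf = 136
Mean = 2019 / 136 = 14.8456

14.85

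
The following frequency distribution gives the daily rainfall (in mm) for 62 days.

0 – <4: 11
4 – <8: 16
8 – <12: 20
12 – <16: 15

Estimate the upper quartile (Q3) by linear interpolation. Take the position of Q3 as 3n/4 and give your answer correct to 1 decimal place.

11.9

Cumulative frequencies: 11, 27, 47, 62
n = 62; position = 3n/4 = 46.5.
This falls in the class 8 – <12: L = 8, F = 27, f = 20, h = 4.
Upper quartile ≈ 8 + ((46.5 − 27) / 20) × 4 = 11.9000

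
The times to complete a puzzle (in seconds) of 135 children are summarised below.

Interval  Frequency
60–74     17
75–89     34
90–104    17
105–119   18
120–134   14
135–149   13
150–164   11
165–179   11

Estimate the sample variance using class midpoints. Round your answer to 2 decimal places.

Midpoints: 67, 82, 97, 112, 127, 142, 157, 172
n = 135, Σfm = 14835, mean = 109.8889
Σfm² = 1775175
Σf(m − x̄)² = Σfm² − (Σfm)²/n = 1775175 − 14835²/135 = 144973.3333
Sample variance = 144973.3333 / 134 = 1081.8905

1081.89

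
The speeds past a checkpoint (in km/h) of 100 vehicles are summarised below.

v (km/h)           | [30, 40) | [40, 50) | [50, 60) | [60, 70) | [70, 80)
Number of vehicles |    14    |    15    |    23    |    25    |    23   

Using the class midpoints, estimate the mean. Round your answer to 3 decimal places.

57.800

Midpoints: 35, 45, 55, 65, 75
Σfm = 14×35 + 15×45 + 23×55 + 25×65 + 23×75 = 5780
n = Σf = 100
Mean = 5780 / 100 = 57.8000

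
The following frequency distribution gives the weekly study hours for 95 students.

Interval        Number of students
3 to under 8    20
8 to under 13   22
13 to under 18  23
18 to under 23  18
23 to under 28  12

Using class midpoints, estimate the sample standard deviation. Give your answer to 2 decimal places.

Midpoints: 5.5, 10.5, 15.5, 20.5, 25.5
n = 95, Σfm = 1372.5, mean = 14.4474
Σfm² = 23923.75
Σf(m − x̄)² = Σfm² − (Σfm)²/n = 23923.75 − 1372.5²/95 = 4094.7368
Sample variance = 4094.7368 / 94 = 43.5610
Standard deviation = √43.5610 = 6.6001

6.60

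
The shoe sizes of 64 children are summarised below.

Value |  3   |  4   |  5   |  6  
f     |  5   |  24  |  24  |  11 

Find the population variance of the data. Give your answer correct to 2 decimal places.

Values: 3, 4, 5, 6
n = 64, Σfx = 297, mean = 4.6406
Σfx² = 1425
Σf(x − x̄)² = Σfx² − (Σfx)²/n = 1425 − 297²/64 = 46.7344
Population variance = 46.7344 / 64 = 0.7302

0.73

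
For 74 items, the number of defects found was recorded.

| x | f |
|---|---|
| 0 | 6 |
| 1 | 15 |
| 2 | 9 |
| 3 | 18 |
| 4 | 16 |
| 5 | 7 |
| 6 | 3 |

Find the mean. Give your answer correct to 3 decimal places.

2.757

Values: 0, 1, 2, 3, 4, 5, 6
Σfx = 6×0 + 15×1 + 9×2 + 18×3 + 16×4 + 7×5 + 3×6 = 204
n = Σf = 74
Mean = 204 / 74 = 2.7568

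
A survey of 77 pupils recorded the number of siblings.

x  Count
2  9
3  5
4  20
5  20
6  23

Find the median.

5

Cumulative frequencies: 9, 14, 34, 54, 77
n = 77, so the median is the value in position (n+1)/2 = 39.
Position 39 falls at value 5.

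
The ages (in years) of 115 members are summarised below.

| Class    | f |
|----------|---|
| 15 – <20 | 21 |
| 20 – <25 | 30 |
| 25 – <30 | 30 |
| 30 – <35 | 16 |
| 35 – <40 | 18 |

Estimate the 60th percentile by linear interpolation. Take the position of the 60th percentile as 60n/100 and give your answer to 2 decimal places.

Cumulative frequencies: 21, 51, 81, 97, 115
n = 115; position = 60n/100 = 69.
This falls in the class 25 – <30: L = 25, F = 51, f = 30, h = 5.
60th percentile ≈ 25 + ((69 − 51) / 30) × 5 = 28.0000

28.00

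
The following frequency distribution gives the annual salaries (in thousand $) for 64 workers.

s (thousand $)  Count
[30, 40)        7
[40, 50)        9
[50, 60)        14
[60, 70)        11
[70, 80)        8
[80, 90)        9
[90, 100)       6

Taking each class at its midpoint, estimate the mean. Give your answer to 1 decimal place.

63.6

Midpoints: 35, 45, 55, 65, 75, 85, 95
Σfm = 7×35 + 9×45 + 14×55 + 11×65 + 8×75 + 9×85 + 6×95 = 4070
n = Σf = 64
Mean = 4070 / 64 = 63.5938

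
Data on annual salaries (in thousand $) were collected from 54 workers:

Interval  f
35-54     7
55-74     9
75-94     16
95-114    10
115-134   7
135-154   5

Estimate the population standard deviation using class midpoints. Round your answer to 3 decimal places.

Midpoints: 44.5, 64.5, 84.5, 104.5, 124.5, 144.5
n = 54, Σfm = 4883, mean = 90.4259
Σfm² = 487653.5
Σf(m − x̄)² = Σfm² − (Σfm)²/n = 487653.5 − 4883²/54 = 46103.7037
Population variance = 46103.7037 / 54 = 853.7723
Standard deviation = √853.7723 = 29.2194

29.219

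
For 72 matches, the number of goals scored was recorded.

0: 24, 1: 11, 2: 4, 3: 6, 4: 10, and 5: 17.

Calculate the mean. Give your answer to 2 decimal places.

2.25

Values: 0, 1, 2, 3, 4, 5
Σfx = 24×0 + 11×1 + 4×2 + 6×3 + 10×4 + 17×5 = 162
n = Σf = 72
Mean = 162 / 72 = 2.2500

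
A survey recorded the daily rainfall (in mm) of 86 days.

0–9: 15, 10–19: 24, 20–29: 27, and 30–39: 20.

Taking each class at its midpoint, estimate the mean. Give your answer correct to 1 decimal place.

Midpoints: 4.5, 14.5, 24.5, 34.5
Σfm = 15×4.5 + 24×14.5 + 27×24.5 + 20×34.5 = 1767
n = Σf = 86
Mean = 1767 / 86 = 20.5465

20.5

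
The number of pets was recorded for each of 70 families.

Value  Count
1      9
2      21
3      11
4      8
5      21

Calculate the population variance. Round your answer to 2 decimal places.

Values: 1, 2, 3, 4, 5
n = 70, Σfx = 221, mean = 3.1571
Σfx² = 845
Σf(x − x̄)² = Σfx² − (Σfx)²/n = 845 − 221²/70 = 147.2714
Population variance = 147.2714 / 70 = 2.1039

2.10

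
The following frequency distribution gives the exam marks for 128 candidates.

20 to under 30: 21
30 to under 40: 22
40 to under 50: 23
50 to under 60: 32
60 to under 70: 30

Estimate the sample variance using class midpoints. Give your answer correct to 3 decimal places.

198.327

Midpoints: 25, 35, 45, 55, 65
n = 128, Σfm = 6040, mean = 47.1875
Σfm² = 310200
Σf(m − x̄)² = Σfm² − (Σfm)²/n = 310200 − 6040²/128 = 25187.5000
Sample variance = 25187.5000 / 127 = 198.3268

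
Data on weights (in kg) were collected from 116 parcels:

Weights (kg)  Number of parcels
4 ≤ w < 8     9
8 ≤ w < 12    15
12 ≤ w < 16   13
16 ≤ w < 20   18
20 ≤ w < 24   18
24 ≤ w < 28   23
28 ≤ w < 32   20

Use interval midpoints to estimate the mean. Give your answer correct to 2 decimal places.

Midpoints: 6, 10, 14, 18, 22, 26, 30
Σfm = 9×6 + 15×10 + 13×14 + 18×18 + 18×22 + 23×26 + 20×30 = 2304
n = Σf = 116
Mean = 2304 / 116 = 19.8621

19.86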